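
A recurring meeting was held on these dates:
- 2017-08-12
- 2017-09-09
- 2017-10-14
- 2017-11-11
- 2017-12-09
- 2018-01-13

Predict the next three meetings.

2018-02-10, 2018-03-10, 2018-04-14

Gaps: 28, 35, 28, 28, 35 days — a mix of 28 and 35. Every date is a Saturday.
Each is the 2nd Saturday of its month.
February 2018 — 2nd Saturday is 2018-02-10.
2nd Saturday of March 2018: 2018-03-10.
April 2018 — 2nd Saturday is 2018-04-14.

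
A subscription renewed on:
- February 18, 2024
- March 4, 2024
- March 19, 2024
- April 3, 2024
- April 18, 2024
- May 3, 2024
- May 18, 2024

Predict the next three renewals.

Every event comes 15 days after the last (15, 15, 15, 15, 15, 15).
May 18, 2024 + 15 days = June 2, 2024.
June 2, 2024 + 15 days = June 17, 2024.
June 17, 2024 + 15 days = July 2, 2024.

June 2, 2024; June 17, 2024; July 2, 2024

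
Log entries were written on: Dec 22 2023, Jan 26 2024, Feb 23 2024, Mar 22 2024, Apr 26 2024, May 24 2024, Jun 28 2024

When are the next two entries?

All dates are Fridays, 35, 28, 28, 35, 28, 35 days apart.
Specifically, the 4th Friday of each month.
4th Friday of July 2024: Jul 26 2024.
4th Friday of August 2024: Aug 23 2024.

Jul 26 2024, Aug 23 2024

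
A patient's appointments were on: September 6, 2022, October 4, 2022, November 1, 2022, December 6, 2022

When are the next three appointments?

These are Tuesdays at 28- or 35-day spacing (28, 28, 35).
The pattern: 1st Tuesday of the month.
January 2023 — 1st Tuesday is January 3, 2023.
February 2023 — 1st Tuesday is February 7, 2023.
March 2023 — 1st Tuesday is March 7, 2023.

January 3, 2023; February 7, 2023; March 7, 2023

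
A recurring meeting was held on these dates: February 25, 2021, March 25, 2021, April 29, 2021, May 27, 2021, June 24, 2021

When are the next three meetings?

July 29, 2021; August 26, 2021; September 30, 2021

Every date is a Thursday; gaps 28, 35, 28, 28 days.
Each is the last Thursday of its month (at least one falls on the 29th or later, ruling out '4th Thursday').
July 2021 ends with Thursday July 29, 2021.
August 2021 ends with Thursday August 26, 2021.
September 2021 ends with Thursday September 30, 2021.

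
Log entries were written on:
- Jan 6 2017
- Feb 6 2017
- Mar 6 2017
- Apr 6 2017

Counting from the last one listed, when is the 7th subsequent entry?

The day-of-month is always 6 (31, 28, 31 days between events).
So this recurs on the 6th of each month.
May 2017: May 6 2017.
June 2017: Jun 6 2017.
Next: July 2017 → Jul 6 2017.
August 2017: Aug 6 2017.
September 2017: Sep 6 2017.
Next: October 2017 → Oct 6 2017.
November 2017: Nov 6 2017.

Nov 6 2017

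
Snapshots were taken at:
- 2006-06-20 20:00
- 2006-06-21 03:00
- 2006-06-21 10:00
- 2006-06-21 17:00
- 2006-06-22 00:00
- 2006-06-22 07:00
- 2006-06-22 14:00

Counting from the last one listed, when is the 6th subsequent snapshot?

2006-06-24 08:00

Gaps: 7, 7, 7, 7, 7, 7 hours — each event is 7 hours after the previous one.
2006-06-22 14:00 + 7 h = 2006-06-22 21:00.
2006-06-22 21:00 + 7 h = 2006-06-23 04:00.
2006-06-23 04:00 + 7 h = 2006-06-23 11:00.
2006-06-23 11:00 + 7 h = 2006-06-23 18:00.
2006-06-23 18:00 + 7 h = 2006-06-24 01:00.
2006-06-24 01:00 + 7 h = 2006-06-24 08:00.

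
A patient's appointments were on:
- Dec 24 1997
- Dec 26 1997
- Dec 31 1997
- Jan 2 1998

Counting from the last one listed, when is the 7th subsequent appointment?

Gaps: 2, 5, 2 days — not constant, but cyclic with period 2.
The events fall on every Wednesday and Friday.
Next Wednesday: Jan 7 1998.
Next Friday: Jan 9 1998.
The following Wednesday is Jan 14 1998.
Next Friday: Jan 16 1998.
The following Wednesday is Jan 21 1998.
The following Friday is Jan 23 1998.
Next Wednesday: Jan 28 1998.

Jan 28 1998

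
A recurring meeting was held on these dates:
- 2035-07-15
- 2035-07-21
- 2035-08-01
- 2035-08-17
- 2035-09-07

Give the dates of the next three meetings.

2035-10-03, 2035-11-03, 2035-12-09

The spacing grows by 5 each time: 6, 11, 16, 21 days.
Next gap: 26 days. 2035-09-07 + 26 days = 2035-10-03.
Next gap: 31 days. 2035-10-03 + 31 days = 2035-11-03.
Next gap: 36 days. 2035-11-03 + 36 days = 2035-12-09.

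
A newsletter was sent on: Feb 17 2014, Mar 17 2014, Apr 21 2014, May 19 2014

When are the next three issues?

All dates are Mondays, 28, 35, 28 days apart.
Specifically, the 3rd Monday of each month.
June 2014 — 3rd Monday is Jun 16 2014.
July 2014 — 3rd Monday is Jul 21 2014.
3rd Monday of August 2014: Aug 18 2014.

Jun 16 2014, Jul 21 2014, Aug 18 2014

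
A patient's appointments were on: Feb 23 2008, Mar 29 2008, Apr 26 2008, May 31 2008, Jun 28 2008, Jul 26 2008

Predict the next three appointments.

These are Saturdays with 35, 28, 35, 28, 28-day gaps.
Each is the final Saturday of its month — Mar 29 2008 is past the 28th, so '4th Saturday' doesn't fit.
Last Saturday of August 2008: Aug 30 2008.
September 2008 ends with Saturday Sep 27 2008.
October 2008 ends with Saturday Oct 25 2008.

Aug 30 2008, Sep 27 2008, Oct 25 2008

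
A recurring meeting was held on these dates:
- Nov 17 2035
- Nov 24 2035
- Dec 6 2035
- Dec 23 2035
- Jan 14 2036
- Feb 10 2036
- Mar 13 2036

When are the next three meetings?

Gaps: 7, 12, 17, 22, 27, 32 days — each gap is 5 larger than the previous one.
Next gap: 37 days. Mar 13 2036 + 37 days = Apr 19 2036.
Next gap: 42 days. Apr 19 2036 + 42 days = May 31 2036.
Next gap: 47 days. May 31 2036 + 47 days = Jul 17 2036.

Apr 19 2036, May 31 2036, Jul 17 2036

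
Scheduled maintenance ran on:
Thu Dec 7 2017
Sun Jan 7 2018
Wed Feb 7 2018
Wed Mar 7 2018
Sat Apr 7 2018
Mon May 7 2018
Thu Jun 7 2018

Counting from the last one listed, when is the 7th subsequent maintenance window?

Mon Jan 7 2019

Gaps: 31, 31, 28, 31, 30, 31 days — not constant. Every event is on the 7th of the month.
Pattern: the 7th of each month.
July 2018: Sat Jul 7 2018.
August 2018: Tue Aug 7 2018.
Next: September 2018 → Fri Sep 7 2018.
Next: October 2018 → Sun Oct 7 2018.
Next: November 2018 → Wed Nov 7 2018.
Next: December 2018 → Fri Dec 7 2018.
January 2019: Mon Jan 7 2019.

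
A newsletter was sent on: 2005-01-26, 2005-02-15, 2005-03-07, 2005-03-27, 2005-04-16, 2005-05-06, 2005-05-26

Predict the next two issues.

2005-06-15, 2005-07-05

Every event comes 20 days after the last (20, 20, 20, 20, 20, 20).
2005-05-26 + 20 days = 2005-06-15.
2005-06-15 + 20 days = 2005-07-05.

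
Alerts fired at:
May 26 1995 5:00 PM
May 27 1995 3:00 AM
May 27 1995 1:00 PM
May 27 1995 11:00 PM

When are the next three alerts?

Gaps: 10, 10, 10 hours — each event is 10 hours after the previous one.
May 27 1995 11:00 PM + 10 h = May 28 1995 9:00 AM.
May 28 1995 9:00 AM + 10 h = May 28 1995 7:00 PM.
May 28 1995 7:00 PM + 10 h = May 29 1995 5:00 AM.

May 28 1995 9:00 AM, May 28 1995 7:00 PM, May 29 1995 5:00 AM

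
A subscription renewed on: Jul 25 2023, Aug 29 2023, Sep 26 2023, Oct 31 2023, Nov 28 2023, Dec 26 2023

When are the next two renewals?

These are Tuesdays with 35, 28, 35, 28, 28-day gaps.
Each is the final Tuesday of its month — Aug 29 2023 is past the 28th, so '4th Tuesday' doesn't fit.
January 2024 ends with Tuesday Jan 30 2024.
February 2024 ends with Tuesday Feb 27 2024.

Jan 30 2024, Feb 27 2024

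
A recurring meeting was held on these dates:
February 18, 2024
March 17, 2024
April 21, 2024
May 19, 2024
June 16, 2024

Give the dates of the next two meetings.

Gaps: 28, 35, 28, 28 days — a mix of 28 and 35. Every date is a Sunday.
Each is the 3rd Sunday of its month.
July 2024 — 3rd Sunday is July 21, 2024.
August 2024 — 3rd Sunday is August 18, 2024.

July 21, 2024; August 18, 2024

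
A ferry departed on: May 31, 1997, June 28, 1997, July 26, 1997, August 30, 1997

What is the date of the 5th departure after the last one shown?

January 31, 1998

These are Saturdays with 28, 28, 35-day gaps.
Each is the final Saturday of its month — May 31, 1997 is past the 28th, so '4th Saturday' doesn't fit.
Last Saturday of September 1997: September 27, 1997.
October 1997 ends with Saturday October 25, 1997.
November 1997 ends with Saturday November 29, 1997.
Last Saturday of December 1997: December 27, 1997.
January 1998 ends with Saturday January 31, 1998.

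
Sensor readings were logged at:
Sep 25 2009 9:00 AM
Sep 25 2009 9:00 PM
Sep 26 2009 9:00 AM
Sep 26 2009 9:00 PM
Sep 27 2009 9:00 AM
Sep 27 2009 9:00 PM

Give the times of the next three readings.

Sep 28 2009 9:00 AM, Sep 28 2009 9:00 PM, Sep 29 2009 9:00 AM

Spacing: 12, 12, 12, 12, 12 h — constant 12 h.
Sep 27 2009 9:00 PM + 12 h = Sep 28 2009 9:00 AM.
Sep 28 2009 9:00 AM + 12 h = Sep 28 2009 9:00 PM.
Sep 28 2009 9:00 PM + 12 h = Sep 29 2009 9:00 AM.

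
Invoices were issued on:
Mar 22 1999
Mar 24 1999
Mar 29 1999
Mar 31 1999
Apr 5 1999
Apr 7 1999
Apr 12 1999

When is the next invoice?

Apr 14 1999

Gaps: 2, 5, 2, 5, 2, 5 days — not constant, but cyclic with period 2.
The events fall on every Monday and Wednesday.
Next Wednesday: Apr 14 1999.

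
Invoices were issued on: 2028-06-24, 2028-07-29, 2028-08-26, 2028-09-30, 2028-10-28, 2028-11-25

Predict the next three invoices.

2028-12-30, 2029-01-27, 2029-02-24

All Saturdays; the gaps (35, 28, 35, 28, 28) vary with month length.
This is the last Saturday of each month.
December 2028 ends with Saturday 2028-12-30.
January 2029 ends with Saturday 2029-01-27.
Last Saturday of February 2029: 2029-02-24.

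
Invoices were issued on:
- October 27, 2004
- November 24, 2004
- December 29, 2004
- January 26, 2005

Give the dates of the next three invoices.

February 23, 2005; March 30, 2005; April 27, 2005

These are Wednesdays with 28, 35, 28-day gaps.
Each is the final Wednesday of its month — December 29, 2004 is past the 28th, so '4th Wednesday' doesn't fit.
Last Wednesday of February 2005: February 23, 2005.
Last Wednesday of March 2005: March 30, 2005.
Last Wednesday of April 2005: April 27, 2005.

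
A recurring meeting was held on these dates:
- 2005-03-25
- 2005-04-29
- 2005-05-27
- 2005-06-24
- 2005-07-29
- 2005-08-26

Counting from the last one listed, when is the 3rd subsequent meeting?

These are Fridays with 35, 28, 28, 35, 28-day gaps.
Each is the final Friday of its month — 2005-04-29 is past the 28th, so '4th Friday' doesn't fit.
September 2005 ends with Friday 2005-09-30.
October 2005 ends with Friday 2005-10-28.
November 2005 ends with Friday 2005-11-25.

2005-11-25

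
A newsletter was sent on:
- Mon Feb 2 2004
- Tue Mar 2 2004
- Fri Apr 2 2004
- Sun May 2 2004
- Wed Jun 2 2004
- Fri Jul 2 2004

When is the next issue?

Gaps: 29, 31, 30, 31, 30 days — not constant. Every event is on the 2nd of the month.
Pattern: the 2nd of each month.
Next: August 2004 → Mon Aug 2 2004.

Mon Aug 2 2004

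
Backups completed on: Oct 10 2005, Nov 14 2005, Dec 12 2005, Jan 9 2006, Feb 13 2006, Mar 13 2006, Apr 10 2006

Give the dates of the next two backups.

Gaps: 35, 28, 28, 35, 28, 28 days — a mix of 28 and 35. Every date is a Monday.
Each is the 2nd Monday of its month.
May 2006 — 2nd Monday is May 8 2006.
2nd Monday of June 2006: Jun 12 2006.

May 8 2006, Jun 12 2006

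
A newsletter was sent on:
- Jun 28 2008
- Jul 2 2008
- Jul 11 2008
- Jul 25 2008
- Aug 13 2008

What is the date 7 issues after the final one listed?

Intervals are 4, 9, 14, 19 days — an arithmetic progression with common difference 5.
Next gap: 24 days. Aug 13 2008 + 24 days = Sep 6 2008.
Next gap: 29 days. Sep 6 2008 + 29 days = Oct 5 2008.
Next gap: 34 days. Oct 5 2008 + 34 days = Nov 8 2008.
Next gap: 39 days. Nov 8 2008 + 39 days = Dec 17 2008.
Next gap: 44 days. Dec 17 2008 + 44 days = Jan 30 2009.
Next gap: 49 days. Jan 30 2009 + 49 days = Mar 20 2009.
Next gap: 54 days. Mar 20 2009 + 54 days = May 13 2009.

May 13 2009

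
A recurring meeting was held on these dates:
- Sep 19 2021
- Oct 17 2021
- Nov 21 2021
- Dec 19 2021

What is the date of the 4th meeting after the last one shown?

Apr 17 2022

All dates are Sundays, 28, 35, 28 days apart.
Specifically, the 3rd Sunday of each month.
January 2022 — 3rd Sunday is Jan 16 2022.
February 2022 — 3rd Sunday is Feb 20 2022.
March 2022 — 3rd Sunday is Mar 20 2022.
April 2022 — 3rd Sunday is Apr 17 2022.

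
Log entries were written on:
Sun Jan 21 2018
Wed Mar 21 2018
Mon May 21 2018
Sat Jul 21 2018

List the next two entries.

Fri Sep 21 2018, Wed Nov 21 2018

Each date is the 21st; the gaps (59, 61, 61) track the month lengths.
The rule is the 21st of every 2 months.
September 2018: Fri Sep 21 2018.
November 2018: Wed Nov 21 2018.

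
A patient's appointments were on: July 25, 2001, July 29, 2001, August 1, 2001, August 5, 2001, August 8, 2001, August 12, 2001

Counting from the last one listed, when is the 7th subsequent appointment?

September 5, 2001

Gaps: 4, 3, 4, 3, 4 days — not constant, but cyclic with period 2.
The events fall on every Wednesday and Sunday.
The following Wednesday is August 15, 2001.
The following Sunday is August 19, 2001.
The following Wednesday is August 22, 2001.
The following Sunday is August 26, 2001.
The following Wednesday is August 29, 2001.
The following Sunday is September 2, 2001.
Next Wednesday: September 5, 2001.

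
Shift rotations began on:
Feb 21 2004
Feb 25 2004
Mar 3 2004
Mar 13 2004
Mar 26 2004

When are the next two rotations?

Intervals are 4, 7, 10, 13 days — an arithmetic progression with common difference 3.
Next gap: 16 days. Mar 26 2004 + 16 days = Apr 11 2004.
Next gap: 19 days. Apr 11 2004 + 19 days = Apr 30 2004.

Apr 11 2004, Apr 30 2004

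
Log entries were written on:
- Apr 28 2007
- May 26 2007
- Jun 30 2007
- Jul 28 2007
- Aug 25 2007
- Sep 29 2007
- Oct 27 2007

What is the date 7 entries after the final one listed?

These are Saturdays with 28, 35, 28, 28, 35, 28-day gaps.
Each is the final Saturday of its month — Jun 30 2007 is past the 28th, so '4th Saturday' doesn't fit.
Last Saturday of November 2007: Nov 24 2007.
December 2007 ends with Saturday Dec 29 2007.
Last Saturday of January 2008: Jan 26 2008.
February 2008 ends with Saturday Feb 23 2008.
Last Saturday of March 2008: Mar 29 2008.
Last Saturday of April 2008: Apr 26 2008.
May 2008 ends with Saturday May 31 2008.

May 31 2008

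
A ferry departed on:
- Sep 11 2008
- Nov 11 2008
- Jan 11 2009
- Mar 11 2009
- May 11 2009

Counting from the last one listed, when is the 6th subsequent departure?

Gaps: 61, 61, 59, 61 days — not constant. Every event is on the 11th of the month.
Pattern: the 11th of every 2 months.
Next: July 2009 → Jul 11 2009.
September 2009: Sep 11 2009.
November 2009: Nov 11 2009.
January 2010: Jan 11 2010.
Next: March 2010 → Mar 11 2010.
Next: May 2010 → May 11 2010.

May 11 2010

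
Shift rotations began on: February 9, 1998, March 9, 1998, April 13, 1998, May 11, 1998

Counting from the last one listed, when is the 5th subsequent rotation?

October 12, 1998

Gaps: 28, 35, 28 days — a mix of 28 and 35. Every date is a Monday.
Each is the 2nd Monday of its month.
2nd Monday of June 1998: June 8, 1998.
July 1998 — 2nd Monday is July 13, 1998.
August 1998 — 2nd Monday is August 10, 1998.
2nd Monday of September 1998: September 14, 1998.
October 1998 — 2nd Monday is October 12, 1998.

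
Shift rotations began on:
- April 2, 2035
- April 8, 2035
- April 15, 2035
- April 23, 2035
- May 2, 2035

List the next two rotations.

May 12, 2035; May 23, 2035

Intervals are 6, 7, 8, 9 days — an arithmetic progression with common difference 1.
Next gap: 10 days. May 2, 2035 + 10 days = May 12, 2035.
Next gap: 11 days. May 12, 2035 + 11 days = May 23, 2035.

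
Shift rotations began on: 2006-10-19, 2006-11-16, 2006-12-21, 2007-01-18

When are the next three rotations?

These are Thursdays at 28- or 35-day spacing (28, 35, 28).
The pattern: 3rd Thursday of the month.
3rd Thursday of February 2007: 2007-02-15.
3rd Thursday of March 2007: 2007-03-15.
3rd Thursday of April 2007: 2007-04-19.

2007-02-15, 2007-03-15, 2007-04-19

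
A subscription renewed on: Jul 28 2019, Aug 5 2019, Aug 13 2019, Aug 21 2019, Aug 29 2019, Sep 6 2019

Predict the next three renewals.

Sep 14 2019, Sep 22 2019, Sep 30 2019

Every event comes 8 days after the last (8, 8, 8, 8, 8).
Sep 6 2019 + 8 days = Sep 14 2019.
Sep 14 2019 + 8 days = Sep 22 2019.
Sep 22 2019 + 8 days = Sep 30 2019.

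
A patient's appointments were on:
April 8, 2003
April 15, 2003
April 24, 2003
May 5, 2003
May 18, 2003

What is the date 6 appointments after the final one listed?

Intervals are 7, 9, 11, 13 days — an arithmetic progression with common difference 2.
Next gap: 15 days. May 18, 2003 + 15 days = June 2, 2003.
Next gap: 17 days. June 2, 2003 + 17 days = June 19, 2003.
Next gap: 19 days. June 19, 2003 + 19 days = July 8, 2003.
Next gap: 21 days. July 8, 2003 + 21 days = July 29, 2003.
Next gap: 23 days. July 29, 2003 + 23 days = August 21, 2003.
Next gap: 25 days. August 21, 2003 + 25 days = September 15, 2003.

September 15, 2003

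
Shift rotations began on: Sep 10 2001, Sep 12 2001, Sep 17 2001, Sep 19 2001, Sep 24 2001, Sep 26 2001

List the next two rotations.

Oct 1 2001, Oct 3 2001

Every event lands on a Monday or Wednesday (gaps cycle 2, 5, 2, 5, 2).
So the schedule is: every Monday and Wednesday.
Next Monday: Oct 1 2001.
The following Wednesday is Oct 3 2001.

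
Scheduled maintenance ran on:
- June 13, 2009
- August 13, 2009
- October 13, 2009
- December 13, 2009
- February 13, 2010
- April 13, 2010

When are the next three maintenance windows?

Each date is the 13th; the gaps (61, 61, 61, 62, 59) track the month lengths.
The rule is the 13th of every 2 months.
June 2010: June 13, 2010.
August 2010: August 13, 2010.
October 2010: October 13, 2010.

June 13, 2010; August 13, 2010; October 13, 2010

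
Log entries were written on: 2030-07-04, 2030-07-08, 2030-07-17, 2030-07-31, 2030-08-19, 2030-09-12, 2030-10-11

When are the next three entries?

The spacing grows by 5 each time: 4, 9, 14, 19, 24, 29 days.
Next gap: 34 days. 2030-10-11 + 34 days = 2030-11-14.
Next gap: 39 days. 2030-11-14 + 39 days = 2030-12-23.
Next gap: 44 days. 2030-12-23 + 44 days = 2031-02-05.

2030-11-14, 2030-12-23, 2031-02-05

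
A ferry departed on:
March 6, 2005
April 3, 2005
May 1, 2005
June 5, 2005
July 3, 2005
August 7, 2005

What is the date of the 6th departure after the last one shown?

February 5, 2006

Gaps: 28, 28, 35, 28, 35 days — a mix of 28 and 35. Every date is a Sunday.
Each is the 1st Sunday of its month.
September 2005 — 1st Sunday is September 4, 2005.
October 2005 — 1st Sunday is October 2, 2005.
1st Sunday of November 2005: November 6, 2005.
1st Sunday of December 2005: December 4, 2005.
January 2006 — 1st Sunday is January 1, 2006.
1st Sunday of February 2006: February 5, 2006.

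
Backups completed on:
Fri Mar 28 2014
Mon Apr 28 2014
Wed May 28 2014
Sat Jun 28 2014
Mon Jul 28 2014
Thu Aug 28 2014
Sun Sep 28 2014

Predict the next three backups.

Gaps: 31, 30, 31, 30, 31, 31 days — not constant. Every event is on the 28th of the month.
Pattern: the 28th of each month.
October 2014: Tue Oct 28 2014.
Next: November 2014 → Fri Nov 28 2014.
December 2014: Sun Dec 28 2014.

Tue Oct 28 2014, Fri Nov 28 2014, Sun Dec 28 2014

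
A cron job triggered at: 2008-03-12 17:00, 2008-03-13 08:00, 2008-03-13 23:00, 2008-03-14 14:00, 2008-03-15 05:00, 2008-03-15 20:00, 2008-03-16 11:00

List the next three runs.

Gaps: 15, 15, 15, 15, 15, 15 hours — each event is 15 hours after the previous one.
2008-03-16 11:00 + 15 h = 2008-03-17 02:00.
2008-03-17 02:00 + 15 h = 2008-03-17 17:00.
2008-03-17 17:00 + 15 h = 2008-03-18 08:00.

2008-03-17 02:00, 2008-03-17 17:00, 2008-03-18 08:00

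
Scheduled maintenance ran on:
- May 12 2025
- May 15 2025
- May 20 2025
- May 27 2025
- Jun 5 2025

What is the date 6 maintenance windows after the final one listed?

Intervals are 3, 5, 7, 9 days — an arithmetic progression with common difference 2.
Next gap: 11 days. Jun 5 2025 + 11 days = Jun 16 2025.
Next gap: 13 days. Jun 16 2025 + 13 days = Jun 29 2025.
Next gap: 15 days. Jun 29 2025 + 15 days = Jul 14 2025.
Next gap: 17 days. Jul 14 2025 + 17 days = Jul 31 2025.
Next gap: 19 days. Jul 31 2025 + 19 days = Aug 19 2025.
Next gap: 21 days. Aug 19 2025 + 21 days = Sep 9 2025.

Sep 9 2025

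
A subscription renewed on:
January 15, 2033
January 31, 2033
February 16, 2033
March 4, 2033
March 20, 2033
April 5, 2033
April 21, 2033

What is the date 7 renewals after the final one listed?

August 11, 2033

Every event comes 16 days after the last (16, 16, 16, 16, 16, 16).
April 21, 2033 + 16 days = May 7, 2033.
May 7, 2033 + 16 days = May 23, 2033.
May 23, 2033 + 16 days = June 8, 2033.
June 8, 2033 + 16 days = June 24, 2033.
June 24, 2033 + 16 days = July 10, 2033.
July 10, 2033 + 16 days = July 26, 2033.
July 26, 2033 + 16 days = August 11, 2033.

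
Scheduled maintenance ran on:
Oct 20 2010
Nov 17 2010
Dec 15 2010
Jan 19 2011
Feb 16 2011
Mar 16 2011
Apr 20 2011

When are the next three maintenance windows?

May 18 2011, Jun 15 2011, Jul 20 2011

Gaps: 28, 28, 35, 28, 28, 35 days — a mix of 28 and 35. Every date is a Wednesday.
Each is the 3rd Wednesday of its month.
May 2011 — 3rd Wednesday is May 18 2011.
June 2011 — 3rd Wednesday is Jun 15 2011.
July 2011 — 3rd Wednesday is Jul 20 2011.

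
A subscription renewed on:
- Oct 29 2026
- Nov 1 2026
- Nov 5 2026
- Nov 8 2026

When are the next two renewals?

Gaps: 3, 4, 3 days — not constant, but cyclic with period 2.
The events fall on every Thursday and Sunday.
The following Thursday is Nov 12 2026.
Next Sunday: Nov 15 2026.

Nov 12 2026, Nov 15 2026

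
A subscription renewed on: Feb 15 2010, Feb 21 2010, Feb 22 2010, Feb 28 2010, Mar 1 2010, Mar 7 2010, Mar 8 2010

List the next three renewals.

Every event lands on a Monday or Sunday (gaps cycle 6, 1, 6, 1, 6, 1).
So the schedule is: every Monday and Sunday.
The following Sunday is Mar 14 2010.
Next Monday: Mar 15 2010.
The following Sunday is Mar 21 2010.

Mar 14 2010, Mar 15 2010, Mar 21 2010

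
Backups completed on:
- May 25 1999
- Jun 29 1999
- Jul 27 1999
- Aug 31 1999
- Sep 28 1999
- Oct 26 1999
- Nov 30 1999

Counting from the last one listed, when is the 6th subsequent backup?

May 30 2000

All Tuesdays; the gaps (35, 28, 35, 28, 28, 35) vary with month length.
This is the last Tuesday of each month.
Last Tuesday of December 1999: Dec 28 1999.
Last Tuesday of January 2000: Jan 25 2000.
February 2000 ends with Tuesday Feb 29 2000.
Last Tuesday of March 2000: Mar 28 2000.
April 2000 ends with Tuesday Apr 25 2000.
Last Tuesday of May 2000: May 30 2000.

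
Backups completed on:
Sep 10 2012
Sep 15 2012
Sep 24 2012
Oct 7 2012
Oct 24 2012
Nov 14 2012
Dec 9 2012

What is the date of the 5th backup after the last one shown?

Jun 12 2013

Intervals are 5, 9, 13, 17, 21, 25 days — an arithmetic progression with common difference 4.
Next gap: 29 days. Dec 9 2012 + 29 days = Jan 7 2013.
Next gap: 33 days. Jan 7 2013 + 33 days = Feb 9 2013.
Next gap: 37 days. Feb 9 2013 + 37 days = Mar 18 2013.
Next gap: 41 days. Mar 18 2013 + 41 days = Apr 28 2013.
Next gap: 45 days. Apr 28 2013 + 45 days = Jun 12 2013.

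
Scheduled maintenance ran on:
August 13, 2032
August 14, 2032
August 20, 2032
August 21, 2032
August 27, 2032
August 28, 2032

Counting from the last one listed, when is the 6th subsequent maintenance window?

September 18, 2032

Gaps: 1, 6, 1, 6, 1 days — not constant, but cyclic with period 2.
The events fall on every Friday and Saturday.
The following Friday is September 3, 2032.
The following Saturday is September 4, 2032.
Next Friday: September 10, 2032.
Next Saturday: September 11, 2032.
Next Friday: September 17, 2032.
The following Saturday is September 18, 2032.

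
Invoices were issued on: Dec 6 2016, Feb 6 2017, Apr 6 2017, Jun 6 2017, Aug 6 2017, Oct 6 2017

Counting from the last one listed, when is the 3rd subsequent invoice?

Apr 6 2018

The day-of-month is always 6 (62, 59, 61, 61, 61 days between events).
So this recurs on the 6th of every 2 months.
December 2017: Dec 6 2017.
Next: February 2018 → Feb 6 2018.
April 2018: Apr 6 2018.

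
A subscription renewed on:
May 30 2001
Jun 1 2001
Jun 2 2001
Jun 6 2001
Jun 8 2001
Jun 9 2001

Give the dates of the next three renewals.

Jun 13 2001, Jun 15 2001, Jun 16 2001

Every event lands on a Wednesday or Friday or Saturday (gaps cycle 2, 1, 4, 2, 1).
So the schedule is: every Wednesday, Friday and Saturday.
Next Wednesday: Jun 13 2001.
The following Friday is Jun 15 2001.
Next Saturday: Jun 16 2001.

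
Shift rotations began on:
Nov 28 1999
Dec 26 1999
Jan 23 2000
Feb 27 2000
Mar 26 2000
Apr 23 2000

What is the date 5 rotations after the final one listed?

Sep 24 2000

Gaps: 28, 28, 35, 28, 28 days — a mix of 28 and 35. Every date is a Sunday.
Each is the 4th Sunday of its month.
4th Sunday of May 2000: May 28 2000.
June 2000 — 4th Sunday is Jun 25 2000.
4th Sunday of July 2000: Jul 23 2000.
August 2000 — 4th Sunday is Aug 27 2000.
4th Sunday of September 2000: Sep 24 2000.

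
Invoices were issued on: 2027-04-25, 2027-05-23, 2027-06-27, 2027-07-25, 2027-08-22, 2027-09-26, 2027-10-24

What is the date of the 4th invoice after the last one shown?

These are Sundays at 28- or 35-day spacing (28, 35, 28, 28, 35, 28).
The pattern: 4th Sunday of the month.
November 2027 — 4th Sunday is 2027-11-28.
December 2027 — 4th Sunday is 2027-12-26.
4th Sunday of January 2028: 2028-01-23.
4th Sunday of February 2028: 2028-02-27.

2028-02-27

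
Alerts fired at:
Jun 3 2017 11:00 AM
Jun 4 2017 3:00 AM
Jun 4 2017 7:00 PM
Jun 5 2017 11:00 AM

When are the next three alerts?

Spacing: 16, 16, 16 h — constant 16 h.
Jun 5 2017 11:00 AM + 16 h = Jun 6 2017 3:00 AM.
Jun 6 2017 3:00 AM + 16 h = Jun 6 2017 7:00 PM.
Jun 6 2017 7:00 PM + 16 h = Jun 7 2017 11:00 AM.

Jun 6 2017 3:00 AM, Jun 6 2017 7:00 PM, Jun 7 2017 11:00 AM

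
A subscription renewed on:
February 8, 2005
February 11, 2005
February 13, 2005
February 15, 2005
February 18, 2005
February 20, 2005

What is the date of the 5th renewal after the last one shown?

March 4, 2005

Gaps: 3, 2, 2, 3, 2 days — not constant, but cyclic with period 3.
The events fall on every Tuesday, Friday and Sunday.
Next Tuesday: February 22, 2005.
The following Friday is February 25, 2005.
The following Sunday is February 27, 2005.
Next Tuesday: March 1, 2005.
Next Friday: March 4, 2005.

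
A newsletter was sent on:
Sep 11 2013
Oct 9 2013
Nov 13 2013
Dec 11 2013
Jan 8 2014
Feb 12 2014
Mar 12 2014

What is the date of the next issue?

Gaps: 28, 35, 28, 28, 35, 28 days — a mix of 28 and 35. Every date is a Wednesday.
Each is the 2nd Wednesday of its month.
April 2014 — 2nd Wednesday is Apr 9 2014.

Apr 9 2014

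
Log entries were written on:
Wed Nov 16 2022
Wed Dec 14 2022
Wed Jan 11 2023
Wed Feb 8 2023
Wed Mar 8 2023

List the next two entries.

Every event comes 28 days after the last (28, 28, 28, 28).
Wed Mar 8 2023 + 28 days = Wed Apr 5 2023.
Wed Apr 5 2023 + 28 days = Wed May 3 2023.

Wed Apr 5 2023, Wed May 3 2023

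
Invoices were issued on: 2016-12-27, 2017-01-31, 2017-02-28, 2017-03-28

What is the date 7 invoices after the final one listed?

2017-10-31

Every date is a Tuesday; gaps 35, 28, 28 days.
Each is the last Tuesday of its month (at least one falls on the 29th or later, ruling out '4th Tuesday').
Last Tuesday of April 2017: 2017-04-25.
Last Tuesday of May 2017: 2017-05-30.
Last Tuesday of June 2017: 2017-06-27.
July 2017 ends with Tuesday 2017-07-25.
Last Tuesday of August 2017: 2017-08-29.
Last Tuesday of September 2017: 2017-09-26.
October 2017 ends with Tuesday 2017-10-31.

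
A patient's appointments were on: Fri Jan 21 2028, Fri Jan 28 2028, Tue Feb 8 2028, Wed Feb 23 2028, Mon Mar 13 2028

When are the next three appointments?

Wed Apr 5 2028, Tue May 2 2028, Fri Jun 2 2028

Intervals are 7, 11, 15, 19 days — an arithmetic progression with common difference 4.
Next gap: 23 days. Mon Mar 13 2028 + 23 days = Wed Apr 5 2028.
Next gap: 27 days. Wed Apr 5 2028 + 27 days = Tue May 2 2028.
Next gap: 31 days. Tue May 2 2028 + 31 days = Fri Jun 2 2028.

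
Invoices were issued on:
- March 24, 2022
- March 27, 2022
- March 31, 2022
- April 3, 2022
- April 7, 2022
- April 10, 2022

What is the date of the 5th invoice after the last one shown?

April 28, 2022

Gaps: 3, 4, 3, 4, 3 days — not constant, but cyclic with period 2.
The events fall on every Thursday and Sunday.
Next Thursday: April 14, 2022.
Next Sunday: April 17, 2022.
The following Thursday is April 21, 2022.
The following Sunday is April 24, 2022.
The following Thursday is April 28, 2022.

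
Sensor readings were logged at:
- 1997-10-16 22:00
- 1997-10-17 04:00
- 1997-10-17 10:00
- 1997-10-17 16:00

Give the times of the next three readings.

Spacing: 6, 6, 6 h — constant 6 h.
1997-10-17 16:00 + 6 h = 1997-10-17 22:00.
1997-10-17 22:00 + 6 h = 1997-10-18 04:00.
1997-10-18 04:00 + 6 h = 1997-10-18 10:00.

1997-10-17 22:00, 1997-10-18 04:00, 1997-10-18 10:00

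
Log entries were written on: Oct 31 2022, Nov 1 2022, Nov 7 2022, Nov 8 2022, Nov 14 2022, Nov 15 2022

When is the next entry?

Nov 21 2022

The gap pattern 1, 6, 1, 6, 1 repeats every 2 events.
These are the Mondays and Tuesdays of each week.
Next Monday: Nov 21 2022.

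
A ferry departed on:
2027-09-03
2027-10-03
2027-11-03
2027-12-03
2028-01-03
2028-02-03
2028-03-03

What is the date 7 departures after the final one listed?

Each date is the 3rd; the gaps (30, 31, 30, 31, 31, 29) track the month lengths.
The rule is the 3rd of each month.
Next: April 2028 → 2028-04-03.
Next: May 2028 → 2028-05-03.
June 2028: 2028-06-03.
July 2028: 2028-07-03.
Next: August 2028 → 2028-08-03.
September 2028: 2028-09-03.
October 2028: 2028-10-03.

2028-10-03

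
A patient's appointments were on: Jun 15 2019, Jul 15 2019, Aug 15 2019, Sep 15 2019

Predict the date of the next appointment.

Oct 15 2019

Gaps: 30, 31, 31 days — not constant. Every event is on the 15th of the month.
Pattern: the 15th of each month.
October 2019: Oct 15 2019.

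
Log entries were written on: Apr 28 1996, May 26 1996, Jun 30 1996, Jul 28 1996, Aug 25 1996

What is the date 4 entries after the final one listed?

Dec 29 1996

All Sundays; the gaps (28, 35, 28, 28) vary with month length.
This is the last Sunday of each month.
Last Sunday of September 1996: Sep 29 1996.
October 1996 ends with Sunday Oct 27 1996.
Last Sunday of November 1996: Nov 24 1996.
Last Sunday of December 1996: Dec 29 1996.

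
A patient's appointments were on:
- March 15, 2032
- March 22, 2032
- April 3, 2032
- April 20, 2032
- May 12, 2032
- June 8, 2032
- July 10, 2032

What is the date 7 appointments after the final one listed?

July 9, 2033

The spacing grows by 5 each time: 7, 12, 17, 22, 27, 32 days.
Next gap: 37 days. July 10, 2032 + 37 days = August 16, 2032.
Next gap: 42 days. August 16, 2032 + 42 days = September 27, 2032.
Next gap: 47 days. September 27, 2032 + 47 days = November 13, 2032.
Next gap: 52 days. November 13, 2032 + 52 days = January 4, 2033.
Next gap: 57 days. January 4, 2033 + 57 days = March 2, 2033.
Next gap: 62 days. March 2, 2033 + 62 days = May 3, 2033.
Next gap: 67 days. May 3, 2033 + 67 days = July 9, 2033.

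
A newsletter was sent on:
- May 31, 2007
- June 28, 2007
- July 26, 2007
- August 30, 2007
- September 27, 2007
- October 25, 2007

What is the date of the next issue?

November 29, 2007

These are Thursdays with 28, 28, 35, 28, 28-day gaps.
Each is the final Thursday of its month — May 31, 2007 is past the 28th, so '4th Thursday' doesn't fit.
November 2007 ends with Thursday November 29, 2007.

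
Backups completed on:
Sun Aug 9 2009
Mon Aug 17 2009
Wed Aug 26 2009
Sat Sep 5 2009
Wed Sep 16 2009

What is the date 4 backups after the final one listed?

Gaps: 8, 9, 10, 11 days — each gap is 1 larger than the previous one.
Next gap: 12 days. Wed Sep 16 2009 + 12 days = Mon Sep 28 2009.
Next gap: 13 days. Mon Sep 28 2009 + 13 days = Sun Oct 11 2009.
Next gap: 14 days. Sun Oct 11 2009 + 14 days = Sun Oct 25 2009.
Next gap: 15 days. Sun Oct 25 2009 + 15 days = Mon Nov 9 2009.

Mon Nov 9 2009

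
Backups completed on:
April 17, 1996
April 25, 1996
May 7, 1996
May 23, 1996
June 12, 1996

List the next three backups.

Gaps: 8, 12, 16, 20 days — each gap is 4 larger than the previous one.
Next gap: 24 days. June 12, 1996 + 24 days = July 6, 1996.
Next gap: 28 days. July 6, 1996 + 28 days = August 3, 1996.
Next gap: 32 days. August 3, 1996 + 32 days = September 4, 1996.

July 6, 1996; August 3, 1996; September 4, 1996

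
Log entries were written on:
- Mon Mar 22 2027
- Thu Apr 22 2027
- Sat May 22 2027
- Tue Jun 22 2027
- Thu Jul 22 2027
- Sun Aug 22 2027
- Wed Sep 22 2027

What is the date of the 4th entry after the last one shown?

The day-of-month is always 22 (31, 30, 31, 30, 31, 31 days between events).
So this recurs on the 22nd of each month.
Next: October 2027 → Fri Oct 22 2027.
November 2027: Mon Nov 22 2027.
Next: December 2027 → Wed Dec 22 2027.
January 2028: Sat Jan 22 2028.

Sat Jan 22 2028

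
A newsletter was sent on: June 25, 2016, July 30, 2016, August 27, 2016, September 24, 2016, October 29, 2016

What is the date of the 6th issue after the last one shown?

April 29, 2017

Every date is a Saturday; gaps 35, 28, 28, 35 days.
Each is the last Saturday of its month (at least one falls on the 29th or later, ruling out '4th Saturday').
Last Saturday of November 2016: November 26, 2016.
December 2016 ends with Saturday December 31, 2016.
Last Saturday of January 2017: January 28, 2017.
Last Saturday of February 2017: February 25, 2017.
March 2017 ends with Saturday March 25, 2017.
Last Saturday of April 2017: April 29, 2017.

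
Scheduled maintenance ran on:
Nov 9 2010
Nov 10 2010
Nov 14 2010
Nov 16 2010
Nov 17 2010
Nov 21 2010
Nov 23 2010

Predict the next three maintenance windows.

The gap pattern 1, 4, 2, 1, 4, 2 repeats every 3 events.
These are the Tuesdays, Wednesdays and Sundays of each week.
The following Wednesday is Nov 24 2010.
The following Sunday is Nov 28 2010.
Next Tuesday: Nov 30 2010.

Nov 24 2010, Nov 28 2010, Nov 30 2010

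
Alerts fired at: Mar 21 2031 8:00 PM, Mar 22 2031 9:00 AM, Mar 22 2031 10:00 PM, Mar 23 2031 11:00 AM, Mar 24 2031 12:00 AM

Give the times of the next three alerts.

Mar 24 2031 1:00 PM, Mar 25 2031 2:00 AM, Mar 25 2031 3:00 PM

Spacing: 13, 13, 13, 13 h — constant 13 h.
Mar 24 2031 12:00 AM + 13 h = Mar 24 2031 1:00 PM.
Mar 24 2031 1:00 PM + 13 h = Mar 25 2031 2:00 AM.
Mar 25 2031 2:00 AM + 13 h = Mar 25 2031 3:00 PM.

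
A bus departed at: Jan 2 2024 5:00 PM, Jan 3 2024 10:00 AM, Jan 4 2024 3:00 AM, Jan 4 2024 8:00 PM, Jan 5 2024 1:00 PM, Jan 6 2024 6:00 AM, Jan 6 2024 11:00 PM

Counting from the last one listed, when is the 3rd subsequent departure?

Spacing: 17, 17, 17, 17, 17, 17 h — constant 17 h.
Jan 6 2024 11:00 PM + 17 h = Jan 7 2024 4:00 PM.
Jan 7 2024 4:00 PM + 17 h = Jan 8 2024 9:00 AM.
Jan 8 2024 9:00 AM + 17 h = Jan 9 2024 2:00 AM.

Jan 9 2024 2:00 AM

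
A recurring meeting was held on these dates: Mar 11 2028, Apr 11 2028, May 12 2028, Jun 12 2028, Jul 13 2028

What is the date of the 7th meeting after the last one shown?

Feb 15 2029

Every event comes 31 days after the last (31, 31, 31, 31).
Jul 13 2028 + 31 days = Aug 13 2028.
Aug 13 2028 + 31 days = Sep 13 2028.
Sep 13 2028 + 31 days = Oct 14 2028.
Oct 14 2028 + 31 days = Nov 14 2028.
Nov 14 2028 + 31 days = Dec 15 2028.
Dec 15 2028 + 31 days = Jan 15 2029.
Jan 15 2029 + 31 days = Feb 15 2029.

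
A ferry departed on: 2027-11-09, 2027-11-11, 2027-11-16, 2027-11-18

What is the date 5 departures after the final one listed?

2027-12-07

Gaps: 2, 5, 2 days — not constant, but cyclic with period 2.
The events fall on every Tuesday and Thursday.
Next Tuesday: 2027-11-23.
Next Thursday: 2027-11-25.
The following Tuesday is 2027-11-30.
The following Thursday is 2027-12-02.
The following Tuesday is 2027-12-07.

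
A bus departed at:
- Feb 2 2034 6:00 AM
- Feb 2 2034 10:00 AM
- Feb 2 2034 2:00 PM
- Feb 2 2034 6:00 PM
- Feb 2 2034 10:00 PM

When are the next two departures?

Feb 3 2034 2:00 AM, Feb 3 2034 6:00 AM

The interval is a steady 4 hours (4, 4, 4, 4).
Feb 2 2034 10:00 PM + 4 h = Feb 3 2034 2:00 AM.
Feb 3 2034 2:00 AM + 4 h = Feb 3 2034 6:00 AM.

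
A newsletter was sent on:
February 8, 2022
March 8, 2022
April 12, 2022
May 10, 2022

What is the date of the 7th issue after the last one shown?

All dates are Tuesdays, 28, 35, 28 days apart.
Specifically, the 2nd Tuesday of each month.
June 2022 — 2nd Tuesday is June 14, 2022.
2nd Tuesday of July 2022: July 12, 2022.
August 2022 — 2nd Tuesday is August 9, 2022.
2nd Tuesday of September 2022: September 13, 2022.
October 2022 — 2nd Tuesday is October 11, 2022.
2nd Tuesday of November 2022: November 8, 2022.
December 2022 — 2nd Tuesday is December 13, 2022.

December 13, 2022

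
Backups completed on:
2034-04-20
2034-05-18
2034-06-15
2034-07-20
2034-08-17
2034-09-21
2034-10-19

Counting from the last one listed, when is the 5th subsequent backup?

2035-03-15

These are Thursdays at 28- or 35-day spacing (28, 28, 35, 28, 35, 28).
The pattern: 3rd Thursday of the month.
3rd Thursday of November 2034: 2034-11-16.
3rd Thursday of December 2034: 2034-12-21.
January 2035 — 3rd Thursday is 2035-01-18.
February 2035 — 3rd Thursday is 2035-02-15.
3rd Thursday of March 2035: 2035-03-15.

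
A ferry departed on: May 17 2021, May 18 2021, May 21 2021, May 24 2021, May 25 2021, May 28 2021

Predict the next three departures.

Every event lands on a Monday or Tuesday or Friday (gaps cycle 1, 3, 3, 1, 3).
So the schedule is: every Monday, Tuesday and Friday.
Next Monday: May 31 2021.
Next Tuesday: Jun 1 2021.
The following Friday is Jun 4 2021.

May 31 2021, Jun 1 2021, Jun 4 2021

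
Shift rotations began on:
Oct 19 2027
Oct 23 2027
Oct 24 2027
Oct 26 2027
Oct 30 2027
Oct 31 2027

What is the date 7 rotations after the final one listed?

Nov 16 2027

Gaps: 4, 1, 2, 4, 1 days — not constant, but cyclic with period 3.
The events fall on every Tuesday, Saturday and Sunday.
The following Tuesday is Nov 2 2027.
Next Saturday: Nov 6 2027.
Next Sunday: Nov 7 2027.
Next Tuesday: Nov 9 2027.
Next Saturday: Nov 13 2027.
The following Sunday is Nov 14 2027.
Next Tuesday: Nov 16 2027.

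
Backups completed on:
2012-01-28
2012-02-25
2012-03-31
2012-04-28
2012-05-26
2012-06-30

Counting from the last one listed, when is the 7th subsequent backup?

2013-01-26

All Saturdays; the gaps (28, 35, 28, 28, 35) vary with month length.
This is the last Saturday of each month.
July 2012 ends with Saturday 2012-07-28.
Last Saturday of August 2012: 2012-08-25.
September 2012 ends with Saturday 2012-09-29.
October 2012 ends with Saturday 2012-10-27.
Last Saturday of November 2012: 2012-11-24.
Last Saturday of December 2012: 2012-12-29.
January 2013 ends with Saturday 2013-01-26.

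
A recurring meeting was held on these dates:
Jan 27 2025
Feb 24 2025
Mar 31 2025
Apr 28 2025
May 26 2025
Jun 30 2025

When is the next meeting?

Jul 28 2025

All Mondays; the gaps (28, 35, 28, 28, 35) vary with month length.
This is the last Monday of each month.
July 2025 ends with Monday Jul 28 2025.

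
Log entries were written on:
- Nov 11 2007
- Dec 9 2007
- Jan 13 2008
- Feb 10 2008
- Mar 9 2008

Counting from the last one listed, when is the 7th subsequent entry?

These are Sundays at 28- or 35-day spacing (28, 35, 28, 28).
The pattern: 2nd Sunday of the month.
April 2008 — 2nd Sunday is Apr 13 2008.
2nd Sunday of May 2008: May 11 2008.
June 2008 — 2nd Sunday is Jun 8 2008.
July 2008 — 2nd Sunday is Jul 13 2008.
2nd Sunday of August 2008: Aug 10 2008.
2nd Sunday of September 2008: Sep 14 2008.
October 2008 — 2nd Sunday is Oct 12 2008.

Oct 12 2008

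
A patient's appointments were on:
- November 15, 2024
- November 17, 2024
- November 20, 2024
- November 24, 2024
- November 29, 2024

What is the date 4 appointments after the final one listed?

December 29, 2024

Gaps: 2, 3, 4, 5 days — each gap is 1 larger than the previous one.
Next gap: 6 days. November 29, 2024 + 6 days = December 5, 2024.
Next gap: 7 days. December 5, 2024 + 7 days = December 12, 2024.
Next gap: 8 days. December 12, 2024 + 8 days = December 20, 2024.
Next gap: 9 days. December 20, 2024 + 9 days = December 29, 2024.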